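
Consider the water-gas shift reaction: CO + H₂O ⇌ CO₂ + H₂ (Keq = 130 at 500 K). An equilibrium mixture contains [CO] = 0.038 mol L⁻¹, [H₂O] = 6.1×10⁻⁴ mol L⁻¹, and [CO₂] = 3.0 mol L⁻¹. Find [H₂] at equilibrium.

At equilibrium, Keq = [CO₂]·[H₂] / ([CO]·[H₂O]) = 130.
(3.0)·([H₂]) / ((0.038)·(6.1×10⁻⁴)) = 130
[H₂] = 0.00100 = 0.0010 mol L⁻¹

[H₂] = 0.0010 mol L⁻¹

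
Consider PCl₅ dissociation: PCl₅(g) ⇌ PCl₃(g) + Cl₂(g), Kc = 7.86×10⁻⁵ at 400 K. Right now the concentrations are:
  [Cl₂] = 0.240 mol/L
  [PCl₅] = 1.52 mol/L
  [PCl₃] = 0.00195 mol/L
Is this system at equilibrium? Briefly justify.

no; Q > K, reaction proceeds in reverse

Qc = [PCl₃]·[Cl₂] / [PCl₅] = (0.00195)·(0.240) / (1.52) = 3.08×10⁻⁴
Qc = 3.08×10⁻⁴ > Kc = 7.86×10⁻⁵: net reverse reaction.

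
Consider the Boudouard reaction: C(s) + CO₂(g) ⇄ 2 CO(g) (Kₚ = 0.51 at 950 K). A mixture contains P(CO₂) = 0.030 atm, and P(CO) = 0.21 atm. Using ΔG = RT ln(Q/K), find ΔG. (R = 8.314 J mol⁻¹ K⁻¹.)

ΔG = 8.36 kJ/mol

(C is a pure solid — omitted from Qₚ.)
Qₚ = P(CO)² / P(CO₂) = (0.21)² / (0.030) = 1.47
ΔG = RT ln(Qₚ/Kₚ) = (8.314 J mol⁻¹ K⁻¹)(950 K) × ln(1.47/0.51)
   = (7.898 kJ/mol)(1.059) = 8.36 kJ/mol
ΔG > 0, so the forward reaction is non-spontaneous (proceeds in reverse).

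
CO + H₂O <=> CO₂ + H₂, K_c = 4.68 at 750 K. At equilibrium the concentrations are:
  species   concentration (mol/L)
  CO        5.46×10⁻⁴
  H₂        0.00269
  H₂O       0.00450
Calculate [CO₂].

[CO₂] = 0.00427 mol/L

At equilibrium, K_c = [CO₂]·[H₂] / ([CO]·[H₂O]) = 4.68.
([CO₂])·(0.00269) / ((5.46×10⁻⁴)·(0.00450)) = 4.68
[CO₂] = 0.00427 mol/L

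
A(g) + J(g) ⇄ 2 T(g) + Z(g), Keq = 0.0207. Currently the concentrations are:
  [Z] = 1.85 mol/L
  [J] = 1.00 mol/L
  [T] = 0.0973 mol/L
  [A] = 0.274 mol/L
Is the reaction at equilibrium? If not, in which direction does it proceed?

in the reverse direction

Q = [T]²·[Z] / ([A]·[J]) = (0.0973)²·(1.85) / ((0.274)·(1.00)) = 0.0639
Q = 0.0639 > Keq = 0.0207, so the reverse reaction proceeds.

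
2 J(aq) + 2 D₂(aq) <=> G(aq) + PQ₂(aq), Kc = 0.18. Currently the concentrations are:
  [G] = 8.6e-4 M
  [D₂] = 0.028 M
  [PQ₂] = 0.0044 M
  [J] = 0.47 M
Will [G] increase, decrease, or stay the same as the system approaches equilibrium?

increase

Qc = [G]·[PQ₂] / ([J]²·[D₂]²) = (8.6e-4)·(0.0044) / ((0.47)²·(0.028)²) = 0.022
Qc = 0.022 < Kc = 0.18: net forward reaction.
G is a product, so it increases.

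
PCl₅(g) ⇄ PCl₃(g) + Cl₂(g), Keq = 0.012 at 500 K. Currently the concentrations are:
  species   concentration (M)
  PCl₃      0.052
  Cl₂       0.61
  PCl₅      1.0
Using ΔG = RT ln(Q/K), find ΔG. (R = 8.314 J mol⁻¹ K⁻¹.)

ΔG = 4.04 kJ/mol

Q = [PCl₃]·[Cl₂] / [PCl₅] = (0.052)·(0.61) / (1.0) = 0.0317
ΔG = RT ln(Q/Keq) = (8.314 J mol⁻¹ K⁻¹)(500 K) × ln(0.0317/0.012)
   = (4.157 kJ/mol)(0.9714) = 4.04 kJ/mol
ΔG > 0, so the forward reaction is non-spontaneous (proceeds in reverse).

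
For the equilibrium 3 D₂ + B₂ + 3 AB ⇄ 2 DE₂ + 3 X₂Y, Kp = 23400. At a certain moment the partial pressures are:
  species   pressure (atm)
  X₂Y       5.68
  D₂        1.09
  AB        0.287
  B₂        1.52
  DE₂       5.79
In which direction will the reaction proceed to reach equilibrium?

to the left

Qp = P(DE₂)²·P(X₂Y)³ / (P(D₂)³·P(B₂)·P(AB)³) = (5.79)²·(5.68)³ / ((1.09)³·(1.52)·(0.287)³) = 1.32×10⁵
Qp = 1.32×10⁵ > Kp = 23400, so the reverse reaction proceeds.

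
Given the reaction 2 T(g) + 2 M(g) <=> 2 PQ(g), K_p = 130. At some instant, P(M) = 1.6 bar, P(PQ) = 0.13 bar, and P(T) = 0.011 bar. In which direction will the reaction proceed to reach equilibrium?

in the forward direction

Q_p = P(PQ)² / (P(T)²·P(M)²) = (0.13)² / ((0.011)²·(1.6)²) = 55
Q_p = 55 < K_p = 130, so the forward reaction proceeds.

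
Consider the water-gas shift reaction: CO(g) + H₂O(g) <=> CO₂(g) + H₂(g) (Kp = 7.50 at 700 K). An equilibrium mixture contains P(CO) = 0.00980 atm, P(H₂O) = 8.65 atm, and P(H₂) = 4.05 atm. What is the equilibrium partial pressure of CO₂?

At equilibrium, Kp = P(CO₂)·P(H₂) / (P(CO)·P(H₂O)) = 7.50.
(P(CO₂))·(4.05) / ((0.00980)·(8.65)) = 7.50
P(CO₂) = 0.157 atm

P(CO₂) = 0.157 atm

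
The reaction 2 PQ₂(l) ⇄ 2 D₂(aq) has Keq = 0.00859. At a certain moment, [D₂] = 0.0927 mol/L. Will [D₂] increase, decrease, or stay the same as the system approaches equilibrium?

(PQ₂ is a pure liquid — omitted from Q.)
Q = [D₂]² = (0.0927)² = 0.00859
Q = 0.00859 = Keq; the system is at equilibrium.

stay the same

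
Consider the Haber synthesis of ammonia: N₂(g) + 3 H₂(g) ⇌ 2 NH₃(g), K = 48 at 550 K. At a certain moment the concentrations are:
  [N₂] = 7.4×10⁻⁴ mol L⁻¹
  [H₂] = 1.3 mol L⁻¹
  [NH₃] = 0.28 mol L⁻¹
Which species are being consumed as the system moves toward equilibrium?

none (at equilibrium)

Q = [NH₃]² / ([N₂]·[H₂]³) = (0.28)² / ((7.4×10⁻⁴)·(1.3)³) = 48
Q = 48 = K; the system is at equilibrium.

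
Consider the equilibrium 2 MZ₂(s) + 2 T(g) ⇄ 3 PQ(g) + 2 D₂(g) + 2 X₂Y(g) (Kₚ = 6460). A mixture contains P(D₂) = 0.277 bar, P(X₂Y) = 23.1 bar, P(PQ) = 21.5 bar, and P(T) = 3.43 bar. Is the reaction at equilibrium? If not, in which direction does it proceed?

(MZ₂ is a pure solid — omitted from Qₚ.)
Qₚ = P(PQ)³·P(D₂)²·P(X₂Y)² / P(T)² = (21.5)³·(0.277)²·(23.1)² / (3.43)² = 34600
Qₚ = 34600 > Kₚ = 6460, so the reverse reaction proceeds.

to the left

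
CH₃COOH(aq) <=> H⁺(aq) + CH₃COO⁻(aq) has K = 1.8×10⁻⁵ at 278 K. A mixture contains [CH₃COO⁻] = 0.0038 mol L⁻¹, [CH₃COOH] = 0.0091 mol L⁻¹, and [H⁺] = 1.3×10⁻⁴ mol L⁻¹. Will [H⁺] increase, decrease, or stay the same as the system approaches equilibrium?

Q = [H⁺]·[CH₃COO⁻] / [CH₃COOH] = (1.3×10⁻⁴)·(0.0038) / (0.0091) = 5.4×10⁻⁵
Q = 5.4×10⁻⁵ > K = 1.8×10⁻⁵: net reverse reaction.
H⁺ is a product, so it decreases.

decrease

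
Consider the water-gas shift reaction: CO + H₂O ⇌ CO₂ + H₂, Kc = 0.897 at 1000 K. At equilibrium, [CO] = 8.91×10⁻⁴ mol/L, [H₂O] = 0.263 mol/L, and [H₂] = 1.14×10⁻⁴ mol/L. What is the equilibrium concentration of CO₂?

[CO₂] = 1.84 mol/L

At equilibrium, Kc = [CO₂]·[H₂] / ([CO]·[H₂O]) = 0.897.
([CO₂])·(1.14×10⁻⁴) / ((8.91×10⁻⁴)·(0.263)) = 0.897
[CO₂] = 1.84 mol/L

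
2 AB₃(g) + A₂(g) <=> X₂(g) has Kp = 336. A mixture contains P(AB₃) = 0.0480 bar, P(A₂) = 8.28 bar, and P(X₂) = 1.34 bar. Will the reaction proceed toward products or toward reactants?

Qp = P(X₂) / (P(AB₃)²·P(A₂)) = (1.34) / ((0.0480)²·(8.28)) = 70.2
Qp = 70.2 < Kp = 336, so the forward reaction proceeds.

toward products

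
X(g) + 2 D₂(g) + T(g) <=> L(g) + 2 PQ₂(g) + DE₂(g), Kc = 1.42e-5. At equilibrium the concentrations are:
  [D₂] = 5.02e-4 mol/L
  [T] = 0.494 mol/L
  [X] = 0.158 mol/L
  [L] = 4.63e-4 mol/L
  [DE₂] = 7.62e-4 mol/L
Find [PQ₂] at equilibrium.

At equilibrium, Kc = [L]·[PQ₂]²·[DE₂] / ([X]·[D₂]²·[T]) = 1.42e-5.
(4.63e-4)·([PQ₂])²·(7.62e-4) / ((0.158)·(5.02e-4)²·(0.494)) = 1.42e-5
[PQ₂]² = 7.92e-7 ⇒ [PQ₂] = 8.90e-4 mol/L

[PQ₂] = 8.90e-4 mol/L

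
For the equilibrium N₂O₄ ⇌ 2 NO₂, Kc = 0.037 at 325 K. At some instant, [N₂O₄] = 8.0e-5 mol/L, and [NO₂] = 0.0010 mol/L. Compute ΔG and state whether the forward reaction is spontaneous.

Qc = [NO₂]² / [N₂O₄] = (0.0010)² / (8.0e-5) = 0.0125
ΔG = RT ln(Qc/Kc) = (8.314 J mol⁻¹ K⁻¹)(325 K) × ln(0.0125/0.037)
   = (2.702 kJ/mol)(-1.085) = -2.93 kJ/mol
ΔG < 0, so the forward reaction is spontaneous (proceeds forward).

ΔG = -2.93 kJ/mol; the forward reaction is spontaneous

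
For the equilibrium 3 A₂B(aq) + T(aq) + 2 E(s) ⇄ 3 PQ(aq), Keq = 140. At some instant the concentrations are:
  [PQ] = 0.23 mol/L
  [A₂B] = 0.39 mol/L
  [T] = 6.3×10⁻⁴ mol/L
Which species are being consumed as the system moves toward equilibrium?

PQ (products)

(E is a pure solid — omitted from Q.)
Q = [PQ]³ / ([A₂B]³·[T]) = (0.23)³ / ((0.39)³·(6.3×10⁻⁴)) = 330
Q = 330 > Keq = 140: net reverse reaction.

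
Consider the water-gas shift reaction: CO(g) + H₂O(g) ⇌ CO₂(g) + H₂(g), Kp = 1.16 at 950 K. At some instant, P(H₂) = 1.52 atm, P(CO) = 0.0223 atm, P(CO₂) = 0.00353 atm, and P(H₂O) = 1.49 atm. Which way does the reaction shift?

to the right

Qp = P(CO₂)·P(H₂) / (P(CO)·P(H₂O)) = (0.00353)·(1.52) / ((0.0223)·(1.49)) = 0.161
Qp = 0.161 < Kp = 1.16, so the forward reaction proceeds.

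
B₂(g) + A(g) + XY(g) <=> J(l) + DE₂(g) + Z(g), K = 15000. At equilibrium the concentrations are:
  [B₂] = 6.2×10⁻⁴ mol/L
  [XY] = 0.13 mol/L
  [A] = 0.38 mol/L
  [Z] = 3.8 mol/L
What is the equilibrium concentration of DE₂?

[DE₂] = 0.12 mol/L

(J is a pure liquid — omitted from K.)
At equilibrium, K = [DE₂]·[Z] / ([B₂]·[A]·[XY]) = 15000.
([DE₂])·(3.8) / ((6.2×10⁻⁴)·(0.38)·(0.13)) = 15000
[DE₂] = 0.121 = 0.12 mol/L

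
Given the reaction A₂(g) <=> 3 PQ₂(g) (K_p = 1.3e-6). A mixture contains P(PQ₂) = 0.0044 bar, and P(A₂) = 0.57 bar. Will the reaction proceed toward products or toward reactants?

toward products

Q_p = P(PQ₂)³ / P(A₂) = (0.0044)³ / (0.57) = 1.5e-7
Q_p = 1.5e-7 < K_p = 1.3e-6, so the forward reaction proceeds.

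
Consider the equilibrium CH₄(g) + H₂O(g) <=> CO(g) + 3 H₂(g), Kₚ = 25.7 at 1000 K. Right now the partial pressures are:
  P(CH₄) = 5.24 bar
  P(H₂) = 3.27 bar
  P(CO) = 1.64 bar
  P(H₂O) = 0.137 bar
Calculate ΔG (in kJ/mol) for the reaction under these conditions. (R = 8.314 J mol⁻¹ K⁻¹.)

ΔG = 9.43 kJ/mol

Qₚ = P(CO)·P(H₂)³ / (P(CH₄)·P(H₂O)) = (1.64)·(3.27)³ / ((5.24)·(0.137)) = 79.9
ΔG = RT ln(Qₚ/Kₚ) = (8.314 J mol⁻¹ K⁻¹)(1000 K) × ln(79.9/25.7)
   = (8.314 kJ/mol)(1.134) = 9.43 kJ/mol
ΔG > 0, so the forward reaction is non-spontaneous (proceeds in reverse).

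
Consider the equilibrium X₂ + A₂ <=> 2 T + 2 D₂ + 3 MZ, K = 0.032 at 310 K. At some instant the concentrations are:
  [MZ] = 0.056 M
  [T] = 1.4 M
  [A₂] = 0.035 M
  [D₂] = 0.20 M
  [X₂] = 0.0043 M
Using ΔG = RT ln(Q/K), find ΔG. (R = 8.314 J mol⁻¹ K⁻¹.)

Q = [T]²·[D₂]²·[MZ]³ / ([X₂]·[A₂]) = (1.4)²·(0.20)²·(0.056)³ / ((0.0043)·(0.035)) = 0.0915
ΔG = RT ln(Q/K) = (8.314 J mol⁻¹ K⁻¹)(310 K) × ln(0.0915/0.032)
   = (2.577 kJ/mol)(1.051) = 2.71 kJ/mol
ΔG > 0, so the forward reaction is non-spontaneous (proceeds in reverse).

ΔG = 2.71 kJ/mol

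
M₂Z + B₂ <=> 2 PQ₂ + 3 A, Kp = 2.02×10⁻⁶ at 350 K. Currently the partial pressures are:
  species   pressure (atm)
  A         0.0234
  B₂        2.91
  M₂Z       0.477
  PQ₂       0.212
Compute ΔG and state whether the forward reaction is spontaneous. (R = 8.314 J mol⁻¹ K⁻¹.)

Qp = P(PQ₂)²·P(A)³ / (P(M₂Z)·P(B₂)) = (0.212)²·(0.0234)³ / ((0.477)·(2.91)) = 4.15×10⁻⁷
ΔG = RT ln(Qp/Kp) = (8.314 J mol⁻¹ K⁻¹)(350 K) × ln(4.15×10⁻⁷/2.02×10⁻⁶)
   = (2.910 kJ/mol)(-1.583) = -4.61 kJ/mol
ΔG < 0, so the forward reaction is spontaneous (proceeds forward).

ΔG = -4.61 kJ/mol; the forward reaction is spontaneous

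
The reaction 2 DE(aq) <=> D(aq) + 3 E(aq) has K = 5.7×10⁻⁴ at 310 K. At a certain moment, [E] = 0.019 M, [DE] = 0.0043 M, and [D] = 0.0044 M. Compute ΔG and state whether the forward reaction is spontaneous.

ΔG = 2.71 kJ/mol; the forward reaction is non-spontaneous

Q = [D]·[E]³ / [DE]² = (0.0044)·(0.019)³ / (0.0043)² = 0.00163
ΔG = RT ln(Q/K) = (8.314 J mol⁻¹ K⁻¹)(310 K) × ln(0.00163/5.7×10⁻⁴)
   = (2.577 kJ/mol)(1.051) = 2.71 kJ/mol
ΔG > 0, so the forward reaction is non-spontaneous (proceeds in reverse).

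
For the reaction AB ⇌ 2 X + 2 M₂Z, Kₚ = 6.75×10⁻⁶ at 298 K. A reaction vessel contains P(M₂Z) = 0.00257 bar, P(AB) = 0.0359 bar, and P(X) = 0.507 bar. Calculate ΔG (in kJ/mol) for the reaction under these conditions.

Qₚ = P(X)²·P(M₂Z)² / P(AB) = (0.507)²·(0.00257)² / (0.0359) = 4.73×10⁻⁵
ΔG = RT ln(Qₚ/Kₚ) = (8.314 J mol⁻¹ K⁻¹)(298 K) × ln(4.73×10⁻⁵/6.75×10⁻⁶)
   = (2.478 kJ/mol)(1.947) = 4.82 kJ/mol
ΔG > 0, so the forward reaction is non-spontaneous (proceeds in reverse).

ΔG = 4.82 kJ/mol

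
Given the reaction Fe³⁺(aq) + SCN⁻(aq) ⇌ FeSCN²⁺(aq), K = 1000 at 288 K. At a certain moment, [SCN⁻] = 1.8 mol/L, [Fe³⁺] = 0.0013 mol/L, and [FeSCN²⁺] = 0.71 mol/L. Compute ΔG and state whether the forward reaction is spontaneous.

Q = [FeSCN²⁺] / ([Fe³⁺]·[SCN⁻]) = (0.71) / ((0.0013)·(1.8)) = 303
ΔG = RT ln(Q/K) = (8.314 J mol⁻¹ K⁻¹)(288 K) × ln(303/1000)
   = (2.394 kJ/mol)(-1.194) = -2.86 kJ/mol
ΔG < 0, so the forward reaction is spontaneous (proceeds forward).

ΔG = -2.86 kJ/mol; the forward reaction is spontaneous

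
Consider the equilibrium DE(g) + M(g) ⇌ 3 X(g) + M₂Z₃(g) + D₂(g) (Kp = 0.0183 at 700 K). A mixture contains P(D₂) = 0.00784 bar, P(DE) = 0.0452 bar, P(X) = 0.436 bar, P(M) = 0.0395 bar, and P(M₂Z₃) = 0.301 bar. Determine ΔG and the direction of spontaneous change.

Qp = P(X)³·P(M₂Z₃)·P(D₂) / (P(DE)·P(M)) = (0.436)³·(0.301)·(0.00784) / ((0.0452)·(0.0395)) = 0.110
ΔG = RT ln(Qp/Kp) = (8.314 J mol⁻¹ K⁻¹)(700 K) × ln(0.110/0.0183)
   = (5.820 kJ/mol)(1.794) = 10.4 kJ/mol
ΔG > 0, so the forward reaction is non-spontaneous (proceeds in reverse).

ΔG = 10.4 kJ/mol; the forward reaction is non-spontaneous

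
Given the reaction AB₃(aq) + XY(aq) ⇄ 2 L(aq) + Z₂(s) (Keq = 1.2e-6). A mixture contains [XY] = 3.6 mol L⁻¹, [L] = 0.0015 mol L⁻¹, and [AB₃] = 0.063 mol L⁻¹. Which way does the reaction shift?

(Z₂ is a pure solid — omitted from Q.)
Q = [L]² / ([AB₃]·[XY]) = (0.0015)² / ((0.063)·(3.6)) = 9.9e-6
Q = 9.9e-6 > Keq = 1.2e-6, so the reverse reaction proceeds.

toward reactants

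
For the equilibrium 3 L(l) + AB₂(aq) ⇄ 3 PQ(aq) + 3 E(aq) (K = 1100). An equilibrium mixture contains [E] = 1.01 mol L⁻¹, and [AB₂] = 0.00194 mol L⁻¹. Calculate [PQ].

(L is a pure liquid — omitted from K.)
At equilibrium, K = [PQ]³·[E]³ / [AB₂] = 1100.
([PQ])³·(1.01)³ / (0.00194) = 1100
[PQ]³ = 2.07 ⇒ [PQ] = 1.27 mol L⁻¹

[PQ] = 1.27 mol L⁻¹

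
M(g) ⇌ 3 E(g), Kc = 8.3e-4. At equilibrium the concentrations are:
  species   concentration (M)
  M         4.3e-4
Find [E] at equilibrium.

At equilibrium, Kc = [E]³ / [M] = 8.3e-4.
([E])³ / (4.3e-4) = 8.3e-4
[E]³ = 3.57e-7 ⇒ [E] = 0.0071 M

[E] = 0.0071 M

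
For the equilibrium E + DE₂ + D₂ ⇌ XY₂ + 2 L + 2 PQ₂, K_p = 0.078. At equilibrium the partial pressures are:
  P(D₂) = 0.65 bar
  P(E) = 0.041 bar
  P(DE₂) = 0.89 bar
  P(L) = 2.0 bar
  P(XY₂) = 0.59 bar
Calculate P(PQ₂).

At equilibrium, K_p = P(XY₂)·P(L)²·P(PQ₂)² / (P(E)·P(DE₂)·P(D₂)) = 0.078.
(0.59)·(2.0)²·(P(PQ₂))² / ((0.041)·(0.89)·(0.65)) = 0.078
P(PQ₂)² = 7.84e-4 ⇒ P(PQ₂) = 0.028 bar

P(PQ₂) = 0.028 bar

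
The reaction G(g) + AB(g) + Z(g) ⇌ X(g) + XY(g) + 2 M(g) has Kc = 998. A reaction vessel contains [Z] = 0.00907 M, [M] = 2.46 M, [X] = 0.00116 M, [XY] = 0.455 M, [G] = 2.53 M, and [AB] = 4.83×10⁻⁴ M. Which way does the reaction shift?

Qc = [X]·[XY]·[M]² / ([G]·[AB]·[Z]) = (0.00116)·(0.455)·(2.46)² / ((2.53)·(4.83×10⁻⁴)·(0.00907)) = 288
Qc = 288 < Kc = 998, so the forward reaction proceeds.

in the forward direction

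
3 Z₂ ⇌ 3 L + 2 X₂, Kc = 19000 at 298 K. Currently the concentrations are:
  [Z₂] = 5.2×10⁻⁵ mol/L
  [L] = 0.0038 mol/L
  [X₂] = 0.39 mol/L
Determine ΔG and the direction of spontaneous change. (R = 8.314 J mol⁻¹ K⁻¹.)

Qc = [L]³·[X₂]² / [Z₂]³ = (0.0038)³·(0.39)² / (5.2×10⁻⁵)³ = 59400
ΔG = RT ln(Qc/Kc) = (8.314 J mol⁻¹ K⁻¹)(298 K) × ln(59400/19000)
   = (2.478 kJ/mol)(1.140) = 2.82 kJ/mol
ΔG > 0, so the forward reaction is non-spontaneous (proceeds in reverse).

ΔG = 2.82 kJ/mol; the forward reaction is non-spontaneous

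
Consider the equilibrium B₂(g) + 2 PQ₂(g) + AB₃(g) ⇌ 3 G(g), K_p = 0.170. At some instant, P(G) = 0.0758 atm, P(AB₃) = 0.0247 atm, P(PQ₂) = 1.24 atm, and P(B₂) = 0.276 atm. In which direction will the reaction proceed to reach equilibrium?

Q_p = P(G)³ / (P(B₂)·P(PQ₂)²·P(AB₃)) = (0.0758)³ / ((0.276)·(1.24)²·(0.0247)) = 0.0415
Q_p = 0.0415 < K_p = 0.170, so the forward reaction proceeds.

to the right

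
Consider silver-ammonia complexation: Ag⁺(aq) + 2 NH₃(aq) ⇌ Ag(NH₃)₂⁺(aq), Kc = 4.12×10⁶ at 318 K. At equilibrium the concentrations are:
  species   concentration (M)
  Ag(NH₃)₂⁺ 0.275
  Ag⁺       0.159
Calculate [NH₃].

[NH₃] = 6.48×10⁻⁴ M

At equilibrium, Kc = [Ag(NH₃)₂⁺] / ([Ag⁺]·[NH₃]²) = 4.12×10⁶.
(0.275) / ((0.159)·([NH₃])²) = 4.12×10⁶
[NH₃]² = 4.20×10⁻⁷ ⇒ [NH₃] = 6.48×10⁻⁴ M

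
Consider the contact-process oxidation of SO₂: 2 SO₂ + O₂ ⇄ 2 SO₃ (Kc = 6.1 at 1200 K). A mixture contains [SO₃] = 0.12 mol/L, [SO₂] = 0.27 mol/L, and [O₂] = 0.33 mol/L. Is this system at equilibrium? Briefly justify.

Qc = [SO₃]² / ([SO₂]²·[O₂]) = (0.12)² / ((0.27)²·(0.33)) = 0.60
Qc = 0.60 < Kc = 6.1: net forward reaction.

no; Q < K, reaction proceeds forward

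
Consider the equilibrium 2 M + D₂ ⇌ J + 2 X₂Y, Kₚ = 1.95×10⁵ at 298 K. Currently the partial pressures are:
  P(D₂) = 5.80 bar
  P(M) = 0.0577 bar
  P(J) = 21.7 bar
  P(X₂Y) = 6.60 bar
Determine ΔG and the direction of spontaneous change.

Qₚ = P(J)·P(X₂Y)² / (P(M)²·P(D₂)) = (21.7)·(6.60)² / ((0.0577)²·(5.80)) = 49000
ΔG = RT ln(Qₚ/Kₚ) = (8.314 J mol⁻¹ K⁻¹)(298 K) × ln(49000/1.95×10⁵)
   = (2.478 kJ/mol)(-1.381) = -3.42 kJ/mol
ΔG < 0, so the forward reaction is spontaneous (proceeds forward).

ΔG = -3.42 kJ/mol; the forward reaction is spontaneous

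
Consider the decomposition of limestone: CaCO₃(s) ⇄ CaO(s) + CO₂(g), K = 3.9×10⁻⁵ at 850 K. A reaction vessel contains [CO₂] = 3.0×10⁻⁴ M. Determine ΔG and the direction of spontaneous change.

(CaCO₃, CaO are pure solids — omitted from Q.)
Q = [CO₂] = 3.00×10⁻⁴
ΔG = RT ln(Q/K) = (8.314 J mol⁻¹ K⁻¹)(850 K) × ln(3.00×10⁻⁴/3.9×10⁻⁵)
   = (7.067 kJ/mol)(2.040) = 14.4 kJ/mol
ΔG > 0, so the forward reaction is non-spontaneous (proceeds in reverse).

ΔG = 14.4 kJ/mol; the forward reaction is non-spontaneous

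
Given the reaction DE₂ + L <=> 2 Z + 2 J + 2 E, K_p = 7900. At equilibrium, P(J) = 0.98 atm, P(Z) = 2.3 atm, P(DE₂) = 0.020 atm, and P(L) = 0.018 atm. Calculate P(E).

At equilibrium, K_p = P(Z)²·P(J)²·P(E)² / (P(DE₂)·P(L)) = 7900.
(2.3)²·(0.98)²·(P(E))² / ((0.020)·(0.018)) = 7900
P(E)² = 0.560 ⇒ P(E) = 0.75 atm

P(E) = 0.75 atm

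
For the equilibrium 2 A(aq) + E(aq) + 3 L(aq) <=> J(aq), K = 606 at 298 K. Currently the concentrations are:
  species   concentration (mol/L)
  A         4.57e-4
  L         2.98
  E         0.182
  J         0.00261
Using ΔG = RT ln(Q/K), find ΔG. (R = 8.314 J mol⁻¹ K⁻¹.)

Q = [J] / ([A]²·[E]·[L]³) = (0.00261) / ((4.57e-4)²·(0.182)·(2.98)³) = 2590
ΔG = RT ln(Q/K) = (8.314 J mol⁻¹ K⁻¹)(298 K) × ln(2590/606)
   = (2.478 kJ/mol)(1.453) = 3.60 kJ/mol
ΔG > 0, so the forward reaction is non-spontaneous (proceeds in reverse).

ΔG = 3.60 kJ/mol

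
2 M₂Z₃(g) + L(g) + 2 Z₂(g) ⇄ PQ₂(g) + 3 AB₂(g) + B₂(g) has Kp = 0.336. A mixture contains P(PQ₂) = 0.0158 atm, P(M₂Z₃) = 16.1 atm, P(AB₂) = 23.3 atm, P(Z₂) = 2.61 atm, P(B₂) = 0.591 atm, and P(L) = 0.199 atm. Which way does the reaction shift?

Qp = P(PQ₂)·P(AB₂)³·P(B₂) / (P(M₂Z₃)²·P(L)·P(Z₂)²) = (0.0158)·(23.3)³·(0.591) / ((16.1)²·(0.199)·(2.61)²) = 0.336
Qp = 0.336 = Kp, so the system is already at equilibrium.

at equilibrium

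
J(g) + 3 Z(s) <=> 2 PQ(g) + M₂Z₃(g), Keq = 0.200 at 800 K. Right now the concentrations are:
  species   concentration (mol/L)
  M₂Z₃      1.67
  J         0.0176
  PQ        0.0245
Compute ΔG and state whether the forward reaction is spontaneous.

(Z is a pure solid — omitted from Q.)
Q = [PQ]²·[M₂Z₃] / [J] = (0.0245)²·(1.67) / (0.0176) = 0.0570
ΔG = RT ln(Q/Keq) = (8.314 J mol⁻¹ K⁻¹)(800 K) × ln(0.0570/0.200)
   = (6.651 kJ/mol)(-1.255) = -8.35 kJ/mol
ΔG < 0, so the forward reaction is spontaneous (proceeds forward).

ΔG = -8.35 kJ/mol; the forward reaction is spontaneous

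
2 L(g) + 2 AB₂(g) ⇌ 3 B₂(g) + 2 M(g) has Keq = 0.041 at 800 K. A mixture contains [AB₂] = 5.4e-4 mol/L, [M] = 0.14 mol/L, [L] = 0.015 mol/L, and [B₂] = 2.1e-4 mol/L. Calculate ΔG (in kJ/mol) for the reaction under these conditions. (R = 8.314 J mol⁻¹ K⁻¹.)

ΔG = -17.9 kJ/mol

Q = [B₂]³·[M]² / ([L]²·[AB₂]²) = (2.1e-4)³·(0.14)² / ((0.015)²·(5.4e-4)²) = 0.00277
ΔG = RT ln(Q/Keq) = (8.314 J mol⁻¹ K⁻¹)(800 K) × ln(0.00277/0.041)
   = (6.651 kJ/mol)(-2.695) = -17.9 kJ/mol
ΔG < 0, so the forward reaction is spontaneous (proceeds forward).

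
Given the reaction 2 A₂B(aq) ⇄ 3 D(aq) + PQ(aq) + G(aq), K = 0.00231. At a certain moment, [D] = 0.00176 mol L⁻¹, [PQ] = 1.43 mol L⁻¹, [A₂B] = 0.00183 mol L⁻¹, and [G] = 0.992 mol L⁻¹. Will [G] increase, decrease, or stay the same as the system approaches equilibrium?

stay the same

Q = [D]³·[PQ]·[G] / [A₂B]² = (0.00176)³·(1.43)·(0.992) / (0.00183)² = 0.00231
Q = 0.00231 = K; the system is at equilibrium.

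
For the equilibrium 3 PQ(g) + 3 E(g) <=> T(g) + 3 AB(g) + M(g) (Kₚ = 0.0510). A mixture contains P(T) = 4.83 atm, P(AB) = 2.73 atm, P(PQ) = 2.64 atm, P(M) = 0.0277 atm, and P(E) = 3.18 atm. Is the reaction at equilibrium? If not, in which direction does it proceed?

forward (toward products)

Qₚ = P(T)·P(AB)³·P(M) / (P(PQ)³·P(E)³) = (4.83)·(2.73)³·(0.0277) / ((2.64)³·(3.18)³) = 0.00460
Qₚ = 0.00460 < Kₚ = 0.0510, so the forward reaction proceeds.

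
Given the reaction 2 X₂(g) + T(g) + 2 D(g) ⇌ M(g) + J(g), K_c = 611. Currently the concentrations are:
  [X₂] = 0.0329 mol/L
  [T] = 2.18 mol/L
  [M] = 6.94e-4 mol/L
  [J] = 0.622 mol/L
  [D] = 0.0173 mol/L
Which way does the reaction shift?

Q_c = [M]·[J] / ([X₂]²·[T]·[D]²) = (6.94e-4)·(0.622) / ((0.0329)²·(2.18)·(0.0173)²) = 611
Q_c = 611 = K_c, so the system is already at equilibrium.

at equilibrium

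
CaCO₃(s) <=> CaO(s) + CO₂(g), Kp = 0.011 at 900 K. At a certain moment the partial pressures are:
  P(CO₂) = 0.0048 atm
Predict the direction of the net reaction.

in the forward direction

(CaCO₃, CaO are pure solids — omitted from Qp.)
Qp = P(CO₂) = 0.0048
Qp = 0.0048 < Kp = 0.011, so the forward reaction proceeds.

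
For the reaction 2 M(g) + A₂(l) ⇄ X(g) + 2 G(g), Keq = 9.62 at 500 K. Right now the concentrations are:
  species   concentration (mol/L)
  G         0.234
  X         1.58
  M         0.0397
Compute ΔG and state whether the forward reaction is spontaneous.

ΔG = 7.24 kJ/mol; the forward reaction is non-spontaneous

(A₂ is a pure liquid — omitted from Q.)
Q = [X]·[G]² / [M]² = (1.58)·(0.234)² / (0.0397)² = 54.9
ΔG = RT ln(Q/Keq) = (8.314 J mol⁻¹ K⁻¹)(500 K) × ln(54.9/9.62)
   = (4.157 kJ/mol)(1.742) = 7.24 kJ/mol
ΔG > 0, so the forward reaction is non-spontaneous (proceeds in reverse).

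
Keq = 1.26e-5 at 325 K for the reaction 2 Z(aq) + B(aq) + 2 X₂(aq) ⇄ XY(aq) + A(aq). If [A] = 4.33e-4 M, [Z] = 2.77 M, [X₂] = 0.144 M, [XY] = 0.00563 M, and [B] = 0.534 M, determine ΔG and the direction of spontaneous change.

Q = [XY]·[A] / ([Z]²·[B]·[X₂]²) = (0.00563)·(4.33e-4) / ((2.77)²·(0.534)·(0.144)²) = 2.87e-5
ΔG = RT ln(Q/Keq) = (8.314 J mol⁻¹ K⁻¹)(325 K) × ln(2.87e-5/1.26e-5)
   = (2.702 kJ/mol)(0.8232) = 2.22 kJ/mol
ΔG > 0, so the forward reaction is non-spontaneous (proceeds in reverse).

ΔG = 2.22 kJ/mol; the forward reaction is non-spontaneous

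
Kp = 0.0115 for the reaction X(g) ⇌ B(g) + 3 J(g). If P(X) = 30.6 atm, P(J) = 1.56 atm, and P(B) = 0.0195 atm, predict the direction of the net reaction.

to the right

Qp = P(B)·P(J)³ / P(X) = (0.0195)·(1.56)³ / (30.6) = 0.00242
Qp = 0.00242 < Kp = 0.0115, so the forward reaction proceeds.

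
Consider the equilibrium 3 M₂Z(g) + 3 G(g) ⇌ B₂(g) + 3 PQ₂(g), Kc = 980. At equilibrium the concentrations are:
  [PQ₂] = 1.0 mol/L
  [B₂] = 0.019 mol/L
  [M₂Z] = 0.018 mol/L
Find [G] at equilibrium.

At equilibrium, Kc = [B₂]·[PQ₂]³ / ([M₂Z]³·[G]³) = 980.
(0.019)·(1.0)³ / ((0.018)³·([G])³) = 980
[G]³ = 3.32 ⇒ [G] = 1.5 mol/L

[G] = 1.5 mol/L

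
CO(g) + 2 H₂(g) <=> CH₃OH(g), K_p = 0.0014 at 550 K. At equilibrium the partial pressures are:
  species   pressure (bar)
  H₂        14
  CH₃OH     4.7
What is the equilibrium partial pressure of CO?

P(CO) = 17 bar

At equilibrium, K_p = P(CH₃OH) / (P(CO)·P(H₂)²) = 0.0014.
(4.7) / ((P(CO))·(14)²) = 0.0014
P(CO) = 17.1 = 17 bar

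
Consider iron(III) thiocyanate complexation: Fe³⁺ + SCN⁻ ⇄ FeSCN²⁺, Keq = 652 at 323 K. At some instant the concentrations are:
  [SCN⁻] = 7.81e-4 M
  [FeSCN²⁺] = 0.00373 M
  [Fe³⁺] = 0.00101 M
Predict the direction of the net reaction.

reverse (toward reactants)

Q = [FeSCN²⁺] / ([Fe³⁺]·[SCN⁻]) = (0.00373) / ((0.00101)·(7.81e-4)) = 4730
Q = 4730 > Keq = 652, so the reverse reaction proceeds.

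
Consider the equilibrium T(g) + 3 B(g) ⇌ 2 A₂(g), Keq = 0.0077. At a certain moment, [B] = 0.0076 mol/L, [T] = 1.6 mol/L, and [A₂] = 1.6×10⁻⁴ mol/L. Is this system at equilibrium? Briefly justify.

Q = [A₂]² / ([T]·[B]³) = (1.6×10⁻⁴)² / ((1.6)·(0.0076)³) = 0.036
Q = 0.036 > Keq = 0.0077: net reverse reaction.

no; Q > K, reaction proceeds in reverse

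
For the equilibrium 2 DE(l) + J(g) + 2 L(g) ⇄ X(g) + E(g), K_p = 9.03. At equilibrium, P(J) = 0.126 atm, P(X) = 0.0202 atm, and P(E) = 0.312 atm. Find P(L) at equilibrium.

(DE is a pure liquid — omitted from K_p.)
At equilibrium, K_p = P(X)·P(E) / (P(J)·P(L)²) = 9.03.
(0.0202)·(0.312) / ((0.126)·(P(L))²) = 9.03
P(L)² = 0.00554 ⇒ P(L) = 0.0744 atm

P(L) = 0.0744 atm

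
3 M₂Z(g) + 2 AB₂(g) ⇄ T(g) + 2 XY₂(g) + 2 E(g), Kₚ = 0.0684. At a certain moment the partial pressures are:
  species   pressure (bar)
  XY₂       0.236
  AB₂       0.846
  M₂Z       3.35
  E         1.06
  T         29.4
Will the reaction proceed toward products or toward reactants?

Qₚ = P(T)·P(XY₂)²·P(E)² / (P(M₂Z)³·P(AB₂)²) = (29.4)·(0.236)²·(1.06)² / ((3.35)³·(0.846)²) = 0.0684
Qₚ = 0.0684 = Kₚ, so the system is already at equilibrium.

neither direction; the system is at equilibrium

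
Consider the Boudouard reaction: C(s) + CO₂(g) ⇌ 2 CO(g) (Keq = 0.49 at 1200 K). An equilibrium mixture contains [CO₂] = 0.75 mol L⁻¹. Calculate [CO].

[CO] = 0.61 mol L⁻¹

(C is a pure solid — omitted from Keq.)
At equilibrium, Keq = [CO]² / [CO₂] = 0.49.
([CO])² / (0.75) = 0.49
[CO]² = 0.368 ⇒ [CO] = 0.61 mol L⁻¹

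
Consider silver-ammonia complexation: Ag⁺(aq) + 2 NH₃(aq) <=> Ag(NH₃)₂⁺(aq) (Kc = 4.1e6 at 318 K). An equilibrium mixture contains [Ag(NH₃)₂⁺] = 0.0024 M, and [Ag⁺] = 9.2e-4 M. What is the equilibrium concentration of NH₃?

At equilibrium, Kc = [Ag(NH₃)₂⁺] / ([Ag⁺]·[NH₃]²) = 4.1e6.
(0.0024) / ((9.2e-4)·([NH₃])²) = 4.1e6
[NH₃]² = 6.36e-7 ⇒ [NH₃] = 8.0e-4 M

[NH₃] = 8.0e-4 M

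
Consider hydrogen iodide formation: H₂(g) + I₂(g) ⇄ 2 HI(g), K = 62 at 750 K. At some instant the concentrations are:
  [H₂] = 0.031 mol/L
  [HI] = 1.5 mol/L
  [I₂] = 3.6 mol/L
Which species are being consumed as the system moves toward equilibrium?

Q = [HI]² / ([H₂]·[I₂]) = (1.5)² / ((0.031)·(3.6)) = 20
Q = 20 < K = 62: net forward reaction.

H₂, I₂ (reactants)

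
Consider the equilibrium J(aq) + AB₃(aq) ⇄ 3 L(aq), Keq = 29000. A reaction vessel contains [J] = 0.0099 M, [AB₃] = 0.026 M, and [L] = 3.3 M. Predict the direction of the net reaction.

toward reactants

Q = [L]³ / ([J]·[AB₃]) = (3.3)³ / ((0.0099)·(0.026)) = 1.4×10⁵
Q = 1.4×10⁵ > Keq = 29000, so the reverse reaction proceeds.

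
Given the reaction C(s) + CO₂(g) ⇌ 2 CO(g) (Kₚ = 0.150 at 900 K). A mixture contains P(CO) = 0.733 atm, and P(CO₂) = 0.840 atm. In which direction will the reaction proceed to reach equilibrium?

(C is a pure solid — omitted from Qₚ.)
Qₚ = P(CO)² / P(CO₂) = (0.733)² / (0.840) = 0.640
Qₚ = 0.640 > Kₚ = 0.150, so the reverse reaction proceeds.

in the reverse direction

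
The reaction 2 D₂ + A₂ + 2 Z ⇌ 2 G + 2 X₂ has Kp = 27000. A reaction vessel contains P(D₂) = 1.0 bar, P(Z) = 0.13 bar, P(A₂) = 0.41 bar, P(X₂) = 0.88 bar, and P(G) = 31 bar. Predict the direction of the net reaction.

reverse (toward reactants)

Qp = P(G)²·P(X₂)² / (P(D₂)²·P(A₂)·P(Z)²) = (31)²·(0.88)² / ((1.0)²·(0.41)·(0.13)²) = 1.1×10⁵
Qp = 1.1×10⁵ > Kp = 27000, so the reverse reaction proceeds.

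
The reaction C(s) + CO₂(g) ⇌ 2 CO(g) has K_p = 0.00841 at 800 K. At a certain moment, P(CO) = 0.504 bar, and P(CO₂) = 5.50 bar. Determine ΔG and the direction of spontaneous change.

(C is a pure solid — omitted from Q_p.)
Q_p = P(CO)² / P(CO₂) = (0.504)² / (5.50) = 0.0462
ΔG = RT ln(Q_p/K_p) = (8.314 J mol⁻¹ K⁻¹)(800 K) × ln(0.0462/0.00841)
   = (6.651 kJ/mol)(1.704) = 11.3 kJ/mol
ΔG > 0, so the forward reaction is non-spontaneous (proceeds in reverse).

ΔG = 11.3 kJ/mol; the forward reaction is non-spontaneous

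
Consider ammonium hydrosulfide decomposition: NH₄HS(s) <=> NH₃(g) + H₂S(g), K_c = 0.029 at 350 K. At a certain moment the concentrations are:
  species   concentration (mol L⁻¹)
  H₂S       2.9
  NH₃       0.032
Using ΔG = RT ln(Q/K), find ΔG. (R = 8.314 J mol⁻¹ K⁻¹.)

ΔG = 3.38 kJ/mol

(NH₄HS is a pure solid — omitted from Q_c.)
Q_c = [NH₃]·[H₂S] = (0.032)·(2.9) = 0.0928
ΔG = RT ln(Q_c/K_c) = (8.314 J mol⁻¹ K⁻¹)(350 K) × ln(0.0928/0.029)
   = (2.910 kJ/mol)(1.163) = 3.38 kJ/mol
ΔG > 0, so the forward reaction is non-spontaneous (proceeds in reverse).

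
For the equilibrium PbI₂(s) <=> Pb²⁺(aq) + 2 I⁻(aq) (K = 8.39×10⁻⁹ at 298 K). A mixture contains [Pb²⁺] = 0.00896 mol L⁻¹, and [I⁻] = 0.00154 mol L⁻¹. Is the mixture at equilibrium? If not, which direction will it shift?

(PbI₂ is a pure solid — omitted from Q.)
Q = [Pb²⁺]·[I⁻]² = (0.00896)·(0.00154)² = 2.12×10⁻⁸
Q = 2.12×10⁻⁸ > K = 8.39×10⁻⁹: net reverse reaction.

no; Q > K, reaction proceeds in reverse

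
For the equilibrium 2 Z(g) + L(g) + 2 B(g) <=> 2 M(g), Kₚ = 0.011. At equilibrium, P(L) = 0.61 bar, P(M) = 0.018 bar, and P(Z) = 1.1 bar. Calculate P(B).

At equilibrium, Kₚ = P(M)² / (P(Z)²·P(L)·P(B)²) = 0.011.
(0.018)² / ((1.1)²·(0.61)·(P(B))²) = 0.011
P(B)² = 0.0399 ⇒ P(B) = 0.20 bar

P(B) = 0.20 bar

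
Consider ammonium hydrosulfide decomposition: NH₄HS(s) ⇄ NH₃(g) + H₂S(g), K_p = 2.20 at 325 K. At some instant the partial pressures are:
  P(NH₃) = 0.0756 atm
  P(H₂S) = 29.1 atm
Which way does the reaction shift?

neither direction; the system is at equilibrium

(NH₄HS is a pure solid — omitted from Q_p.)
Q_p = P(NH₃)·P(H₂S) = (0.0756)·(29.1) = 2.20
Q_p = 2.20 = K_p, so the system is already at equilibrium.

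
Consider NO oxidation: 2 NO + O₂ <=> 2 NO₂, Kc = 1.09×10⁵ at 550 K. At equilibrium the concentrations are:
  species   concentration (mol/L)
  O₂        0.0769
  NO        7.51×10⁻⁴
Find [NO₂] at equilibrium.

[NO₂] = 0.0688 mol/L

At equilibrium, Kc = [NO₂]² / ([NO]²·[O₂]) = 1.09×10⁵.
([NO₂])² / ((7.51×10⁻⁴)²·(0.0769)) = 1.09×10⁵
[NO₂]² = 0.00473 ⇒ [NO₂] = 0.0688 mol/L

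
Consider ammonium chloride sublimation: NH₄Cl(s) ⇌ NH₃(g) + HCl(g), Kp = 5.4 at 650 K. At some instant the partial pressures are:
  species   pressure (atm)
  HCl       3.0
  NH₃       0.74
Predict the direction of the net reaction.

in the forward direction

(NH₄Cl is a pure solid — omitted from Qp.)
Qp = P(NH₃)·P(HCl) = (0.74)·(3.0) = 2.2
Qp = 2.2 < Kp = 5.4, so the forward reaction proceeds.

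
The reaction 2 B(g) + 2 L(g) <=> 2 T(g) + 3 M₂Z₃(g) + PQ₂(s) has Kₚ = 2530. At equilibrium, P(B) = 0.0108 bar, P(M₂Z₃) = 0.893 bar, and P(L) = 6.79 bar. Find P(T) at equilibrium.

(PQ₂ is a pure solid — omitted from Kₚ.)
At equilibrium, Kₚ = P(T)²·P(M₂Z₃)³ / (P(B)²·P(L)²) = 2530.
(P(T))²·(0.893)³ / ((0.0108)²·(6.79)²) = 2530
P(T)² = 19.1 ⇒ P(T) = 4.37 bar

P(T) = 4.37 bar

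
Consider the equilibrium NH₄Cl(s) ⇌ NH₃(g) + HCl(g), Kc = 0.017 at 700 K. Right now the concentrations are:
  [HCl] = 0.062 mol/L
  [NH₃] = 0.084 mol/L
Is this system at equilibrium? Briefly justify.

no; Q < K, reaction proceeds forward

(NH₄Cl is a pure solid — omitted from Qc.)
Qc = [NH₃]·[HCl] = (0.084)·(0.062) = 0.0052
Qc = 0.0052 < Kc = 0.017: net forward reaction.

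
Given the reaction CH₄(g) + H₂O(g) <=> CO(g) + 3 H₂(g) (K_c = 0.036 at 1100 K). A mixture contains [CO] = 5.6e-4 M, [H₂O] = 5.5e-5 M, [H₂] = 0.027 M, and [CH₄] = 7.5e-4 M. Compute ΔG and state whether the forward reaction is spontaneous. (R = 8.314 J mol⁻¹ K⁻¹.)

Q_c = [CO]·[H₂]³ / ([CH₄]·[H₂O]) = (5.6e-4)·(0.027)³ / ((7.5e-4)·(5.5e-5)) = 0.267
ΔG = RT ln(Q_c/K_c) = (8.314 J mol⁻¹ K⁻¹)(1100 K) × ln(0.267/0.036)
   = (9.145 kJ/mol)(2.004) = 18.3 kJ/mol
ΔG > 0, so the forward reaction is non-spontaneous (proceeds in reverse).

ΔG = 18.3 kJ/mol; the forward reaction is non-spontaneous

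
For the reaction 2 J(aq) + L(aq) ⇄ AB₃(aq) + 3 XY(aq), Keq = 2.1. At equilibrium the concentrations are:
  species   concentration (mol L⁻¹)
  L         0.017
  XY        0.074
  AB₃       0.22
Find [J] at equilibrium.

At equilibrium, Keq = [AB₃]·[XY]³ / ([J]²·[L]) = 2.1.
(0.22)·(0.074)³ / (([J])²·(0.017)) = 2.1
[J]² = 0.00250 ⇒ [J] = 0.050 mol L⁻¹

[J] = 0.050 mol L⁻¹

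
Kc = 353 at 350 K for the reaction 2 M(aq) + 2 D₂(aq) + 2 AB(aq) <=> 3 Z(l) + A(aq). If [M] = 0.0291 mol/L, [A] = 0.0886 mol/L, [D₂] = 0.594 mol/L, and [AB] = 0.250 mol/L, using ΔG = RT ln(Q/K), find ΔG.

ΔG = 7.56 kJ/mol

(Z is a pure liquid — omitted from Qc.)
Qc = [A] / ([M]²·[D₂]²·[AB]²) = (0.0886) / ((0.0291)²·(0.594)²·(0.250)²) = 4740
ΔG = RT ln(Qc/Kc) = (8.314 J mol⁻¹ K⁻¹)(350 K) × ln(4740/353)
   = (2.910 kJ/mol)(2.597) = 7.56 kJ/mol
ΔG > 0, so the forward reaction is non-spontaneous (proceeds in reverse).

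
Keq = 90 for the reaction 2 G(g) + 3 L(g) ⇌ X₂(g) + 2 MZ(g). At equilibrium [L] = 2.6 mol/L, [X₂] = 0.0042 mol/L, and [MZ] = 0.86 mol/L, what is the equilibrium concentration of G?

At equilibrium, Keq = [X₂]·[MZ]² / ([G]²·[L]³) = 90.
(0.0042)·(0.86)² / (([G])²·(2.6)³) = 90
[G]² = 1.96e-6 ⇒ [G] = 0.0014 mol/L

[G] = 0.0014 mol/L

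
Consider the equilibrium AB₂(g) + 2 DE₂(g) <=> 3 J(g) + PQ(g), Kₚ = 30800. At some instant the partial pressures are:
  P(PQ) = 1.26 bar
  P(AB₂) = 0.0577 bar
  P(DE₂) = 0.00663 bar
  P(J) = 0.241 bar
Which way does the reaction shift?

to the right

Qₚ = P(J)³·P(PQ) / (P(AB₂)·P(DE₂)²) = (0.241)³·(1.26) / ((0.0577)·(0.00663)²) = 6950
Qₚ = 6950 < Kₚ = 30800, so the forward reaction proceeds.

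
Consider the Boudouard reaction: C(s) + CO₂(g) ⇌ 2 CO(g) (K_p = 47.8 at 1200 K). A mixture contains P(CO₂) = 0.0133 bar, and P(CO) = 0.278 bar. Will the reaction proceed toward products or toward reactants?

in the forward direction

(C is a pure solid — omitted from Q_p.)
Q_p = P(CO)² / P(CO₂) = (0.278)² / (0.0133) = 5.81
Q_p = 5.81 < K_p = 47.8, so the forward reaction proceeds.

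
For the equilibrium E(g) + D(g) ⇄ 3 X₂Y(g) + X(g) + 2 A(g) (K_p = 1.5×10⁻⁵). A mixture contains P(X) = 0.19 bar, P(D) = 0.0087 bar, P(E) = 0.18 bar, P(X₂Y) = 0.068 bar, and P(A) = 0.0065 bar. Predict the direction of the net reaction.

forward (toward products)

Q_p = P(X₂Y)³·P(X)·P(A)² / (P(E)·P(D)) = (0.068)³·(0.19)·(0.0065)² / ((0.18)·(0.0087)) = 1.6×10⁻⁶
Q_p = 1.6×10⁻⁶ < K_p = 1.5×10⁻⁵, so the forward reaction proceeds.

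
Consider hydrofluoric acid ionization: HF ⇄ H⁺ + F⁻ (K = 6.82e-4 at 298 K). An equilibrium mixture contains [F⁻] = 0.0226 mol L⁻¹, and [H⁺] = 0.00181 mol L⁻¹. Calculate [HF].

[HF] = 0.0600 mol L⁻¹

At equilibrium, K = [H⁺]·[F⁻] / [HF] = 6.82e-4.
(0.00181)·(0.0226) / ([HF]) = 6.82e-4
[HF] = 0.0600 mol L⁻¹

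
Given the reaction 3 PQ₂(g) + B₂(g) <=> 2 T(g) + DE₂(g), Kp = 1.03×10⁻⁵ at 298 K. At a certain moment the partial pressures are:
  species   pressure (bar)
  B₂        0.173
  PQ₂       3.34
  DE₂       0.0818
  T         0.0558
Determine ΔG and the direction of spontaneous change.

ΔG = 3.33 kJ/mol; the forward reaction is non-spontaneous

Qp = P(T)²·P(DE₂) / (P(PQ₂)³·P(B₂)) = (0.0558)²·(0.0818) / ((3.34)³·(0.173)) = 3.95×10⁻⁵
ΔG = RT ln(Qp/Kp) = (8.314 J mol⁻¹ K⁻¹)(298 K) × ln(3.95×10⁻⁵/1.03×10⁻⁵)
   = (2.478 kJ/mol)(1.344) = 3.33 kJ/mol
ΔG > 0, so the forward reaction is non-spontaneous (proceeds in reverse).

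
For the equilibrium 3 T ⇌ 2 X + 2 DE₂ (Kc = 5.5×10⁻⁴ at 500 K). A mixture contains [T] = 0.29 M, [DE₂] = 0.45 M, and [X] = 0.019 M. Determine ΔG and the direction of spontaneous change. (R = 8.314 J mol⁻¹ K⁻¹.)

Qc = [X]²·[DE₂]² / [T]³ = (0.019)²·(0.45)² / (0.29)³ = 0.00300
ΔG = RT ln(Qc/Kc) = (8.314 J mol⁻¹ K⁻¹)(500 K) × ln(0.00300/5.5×10⁻⁴)
   = (4.157 kJ/mol)(1.696) = 7.05 kJ/mol
ΔG > 0, so the forward reaction is non-spontaneous (proceeds in reverse).

ΔG = 7.05 kJ/mol; the forward reaction is non-spontaneous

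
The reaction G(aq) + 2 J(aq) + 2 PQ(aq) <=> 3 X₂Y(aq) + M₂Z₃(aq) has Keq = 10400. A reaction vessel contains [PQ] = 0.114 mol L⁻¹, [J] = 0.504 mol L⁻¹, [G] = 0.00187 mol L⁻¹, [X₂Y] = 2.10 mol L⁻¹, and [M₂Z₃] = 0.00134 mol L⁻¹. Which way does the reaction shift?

Q = [X₂Y]³·[M₂Z₃] / ([G]·[J]²·[PQ]²) = (2.10)³·(0.00134) / ((0.00187)·(0.504)²·(0.114)²) = 2010
Q = 2010 < Keq = 10400, so the forward reaction proceeds.

in the forward direction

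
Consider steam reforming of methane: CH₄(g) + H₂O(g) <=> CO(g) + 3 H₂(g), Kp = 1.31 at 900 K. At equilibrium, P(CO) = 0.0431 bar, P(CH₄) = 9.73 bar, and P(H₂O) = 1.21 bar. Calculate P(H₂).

P(H₂) = 7.10 bar

At equilibrium, Kp = P(CO)·P(H₂)³ / (P(CH₄)·P(H₂O)) = 1.31.
(0.0431)·(P(H₂))³ / ((9.73)·(1.21)) = 1.31
P(H₂)³ = 358 ⇒ P(H₂) = 7.10 bar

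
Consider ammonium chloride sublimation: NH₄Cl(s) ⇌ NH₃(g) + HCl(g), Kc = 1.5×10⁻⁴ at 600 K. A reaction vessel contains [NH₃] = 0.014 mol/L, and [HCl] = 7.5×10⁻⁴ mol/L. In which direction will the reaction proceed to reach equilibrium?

(NH₄Cl is a pure solid — omitted from Qc.)
Qc = [NH₃]·[HCl] = (0.014)·(7.5×10⁻⁴) = 1.0×10⁻⁵
Qc = 1.0×10⁻⁵ < Kc = 1.5×10⁻⁴, so the forward reaction proceeds.

to the right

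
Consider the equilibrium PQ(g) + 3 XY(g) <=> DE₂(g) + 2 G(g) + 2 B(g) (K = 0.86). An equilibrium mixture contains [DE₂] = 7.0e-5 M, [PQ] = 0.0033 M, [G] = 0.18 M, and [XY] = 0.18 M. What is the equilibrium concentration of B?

[B] = 2.7 M

At equilibrium, K = [DE₂]·[G]²·[B]² / ([PQ]·[XY]³) = 0.86.
(7.0e-5)·(0.18)²·([B])² / ((0.0033)·(0.18)³) = 0.86
[B]² = 7.30 ⇒ [B] = 2.7 M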